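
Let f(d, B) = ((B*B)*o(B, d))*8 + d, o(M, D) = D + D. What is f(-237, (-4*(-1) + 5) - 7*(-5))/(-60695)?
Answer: 7341549/60695 ≈ 120.96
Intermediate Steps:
o(M, D) = 2*D
f(d, B) = d + 16*d*B² (f(d, B) = ((B*B)*(2*d))*8 + d = (B²*(2*d))*8 + d = (2*d*B²)*8 + d = 16*d*B² + d = d + 16*d*B²)
f(-237, (-4*(-1) + 5) - 7*(-5))/(-60695) = -237*(1 + 16*((-4*(-1) + 5) - 7*(-5))²)/(-60695) = -237*(1 + 16*((4 + 5) + 35)²)*(-1/60695) = -237*(1 + 16*(9 + 35)²)*(-1/60695) = -237*(1 + 16*44²)*(-1/60695) = -237*(1 + 16*1936)*(-1/60695) = -237*(1 + 30976)*(-1/60695) = -237*30977*(-1/60695) = -7341549*(-1/60695) = 7341549/60695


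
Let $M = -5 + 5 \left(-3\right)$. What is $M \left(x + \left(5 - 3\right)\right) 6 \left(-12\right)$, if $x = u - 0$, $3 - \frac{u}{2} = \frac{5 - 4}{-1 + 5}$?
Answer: $10800$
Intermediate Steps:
$u = \frac{11}{2}$ ($u = 6 - 2 \frac{5 - 4}{-1 + 5} = 6 - 2 \cdot 1 \cdot \frac{1}{4} = 6 - \frac{1}{2} = \frac{11}{2} \approx 5.5$)
$M = -20$ ($M = -5 - 15 = -20$)
$x = \frac{11}{2}$ ($x = \frac{11}{2} - 0 = \frac{11}{2} + 0 = \frac{11}{2} \approx 5.5$)
$M \left(x + \left(5 - 3\right)\right) 6 \left(-12\right) = - 20 \left(\frac{11}{2} + \left(5 - 3\right)\right) 6 \left(-12\right) = - 20 \left(\frac{11}{2} + 2\right) 6 \left(-12\right) = - 20 \cdot \frac{15}{2} \cdot 6 \left(-12\right) = \left(-20\right) 45 \left(-12\right) = \left(-900\right) \left(-12\right) = 10800$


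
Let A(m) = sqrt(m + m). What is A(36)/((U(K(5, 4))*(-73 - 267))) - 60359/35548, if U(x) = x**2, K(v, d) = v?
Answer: -60359/35548 - 3*sqrt(2)/4250 ≈ -1.6990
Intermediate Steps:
A(m) = sqrt(2)*sqrt(m) (A(m) = sqrt(2*m) = sqrt(2)*sqrt(m))
A(36)/((U(K(5, 4))*(-73 - 267))) - 60359/35548 = (sqrt(2)*sqrt(36))/((5**2*(-73 - 267))) - 60359/35548 = (sqrt(2)*6)/((25*(-340))) - 60359*1/35548 = (6*sqrt(2))/(-8500) - 60359/35548 = (6*sqrt(2))*(-1/8500) - 60359/35548 = -3*sqrt(2)/4250 - 60359/35548 = -60359/35548 - 3*sqrt(2)/4250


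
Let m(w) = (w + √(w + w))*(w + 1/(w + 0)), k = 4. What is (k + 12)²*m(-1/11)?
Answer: 31232/121 - 31232*I*√22/121 ≈ 258.12 - 1210.7*I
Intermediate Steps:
m(w) = (w + 1/w)*(w + √2*√w) (m(w) = (w + √(2*w))*(w + 1/w) = (w + √2*√w)*(w + 1/w) = (w + 1/w)*(w + √2*√w))
(k + 12)²*m(-1/11) = (4 + 12)²*(1 + (-1/11)² + √2/√(-1/11) + √2*(-1/11)^(3/2)) = 16²*(1 + (-1*1/11)² + √2/√(-1*1/11) + √2*(-1*1/11)^(3/2)) = 256*(1 + (-1/11)² + √2/√(-1/11) + √2*(-1/11)^(3/2)) = 256*(1 + 1/121 + √2*(-I*√11) + √2*(-I*√11/121)) = 256*(1 + 1/121 - I*√22 - I*√22/121) = 256*(122/121 - 122*I*√22/121) = 31232/121 - 31232*I*√22/121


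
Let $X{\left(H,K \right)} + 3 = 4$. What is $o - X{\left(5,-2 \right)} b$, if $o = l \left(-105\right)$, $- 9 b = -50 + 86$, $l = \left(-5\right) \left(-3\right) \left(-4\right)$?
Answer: $6304$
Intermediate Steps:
$l = -60$ ($l = 15 \left(-4\right) = -60$)
$X{\left(H,K \right)} = 1$ ($X{\left(H,K \right)} = -3 + 4 = 1$)
$b = -4$ ($b = - \frac{-50 + 86}{9} = \left(- \frac{1}{9}\right) 36 = -4$)
$o = 6300$ ($o = \left(-60\right) \left(-105\right) = 6300$)
$o - X{\left(5,-2 \right)} b = 6300 - 1 \left(-4\right) = 6300 - -4 = 6300 + 4 = 6304$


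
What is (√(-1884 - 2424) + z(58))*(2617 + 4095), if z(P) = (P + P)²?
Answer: 90316672 + 13424*I*√1077 ≈ 9.0317e+7 + 4.4054e+5*I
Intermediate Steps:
z(P) = 4*P² (z(P) = (2*P)² = 4*P²)
(√(-1884 - 2424) + z(58))*(2617 + 4095) = (√(-1884 - 2424) + 4*58²)*(2617 + 4095) = (√(-4308) + 4*3364)*6712 = (2*I*√1077 + 13456)*6712 = (13456 + 2*I*√1077)*6712 = 90316672 + 13424*I*√1077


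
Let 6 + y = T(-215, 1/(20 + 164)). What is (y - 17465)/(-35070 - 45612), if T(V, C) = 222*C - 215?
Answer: 1627001/7422744 ≈ 0.21919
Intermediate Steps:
T(V, C) = -215 + 222*C
y = -20221/92 (y = -6 + (-215 + 222/(20 + 164)) = -6 + (-215 + 222/184) = -6 + (-215 + 222*(1/184)) = -6 + (-215 + 111/92) = -6 - 19669/92 = -20221/92 ≈ -219.79)
(y - 17465)/(-35070 - 45612) = (-20221/92 - 17465)/(-35070 - 45612) = -1627001/92/(-80682) = -1627001/92*(-1/80682) = 1627001/7422744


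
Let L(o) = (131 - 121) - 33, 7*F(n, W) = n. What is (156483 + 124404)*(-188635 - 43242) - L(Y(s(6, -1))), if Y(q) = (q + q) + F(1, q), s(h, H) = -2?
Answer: -65131234876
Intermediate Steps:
F(n, W) = n/7
Y(q) = ⅐ + 2*q (Y(q) = (q + q) + (⅐)*1 = 2*q + ⅐ = ⅐ + 2*q)
L(o) = -23 (L(o) = 10 - 33 = -23)
(156483 + 124404)*(-188635 - 43242) - L(Y(s(6, -1))) = (156483 + 124404)*(-188635 - 43242) - 1*(-23) = 280887*(-231877) + 23 = -65131234899 + 23 = -65131234876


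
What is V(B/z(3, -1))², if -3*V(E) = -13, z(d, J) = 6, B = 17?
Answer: 169/9 ≈ 18.778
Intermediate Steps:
V(E) = 13/3 (V(E) = -⅓*(-13) = 13/3)
V(B/z(3, -1))² = (13/3)² = 169/9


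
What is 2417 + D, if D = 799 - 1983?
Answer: 1233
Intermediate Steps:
D = -1184
2417 + D = 2417 - 1184 = 1233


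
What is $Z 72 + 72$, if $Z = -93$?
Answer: $-6624$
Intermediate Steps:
$Z 72 + 72 = \left(-93\right) 72 + 72 = -6696 + 72 = -6624$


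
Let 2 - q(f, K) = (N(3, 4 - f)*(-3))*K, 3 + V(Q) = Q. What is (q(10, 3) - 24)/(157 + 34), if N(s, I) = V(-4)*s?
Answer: -211/191 ≈ -1.1047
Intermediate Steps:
V(Q) = -3 + Q
N(s, I) = -7*s (N(s, I) = (-3 - 4)*s = -7*s)
q(f, K) = 2 - 63*K (q(f, K) = 2 - -7*3*(-3)*K = 2 - (-21*(-3))*K = 2 - 63*K)
(q(10, 3) - 24)/(157 + 34) = ((2 - 63*3) - 24)/(157 + 34) = ((2 - 189) - 24)/191 = (-187 - 24)*(1/191) = -211*1/191 = -211/191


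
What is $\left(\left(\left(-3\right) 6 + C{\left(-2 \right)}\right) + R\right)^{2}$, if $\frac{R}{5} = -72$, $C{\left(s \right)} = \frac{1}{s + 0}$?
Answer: $\frac{573049}{4} \approx 1.4326 \cdot 10^{5}$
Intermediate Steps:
$C{\left(s \right)} = \frac{1}{s}$
$R = -360$ ($R = 5 \left(-72\right) = -360$)
$\left(\left(\left(-3\right) 6 + C{\left(-2 \right)}\right) + R\right)^{2} = \left(\left(\left(-3\right) 6 + \frac{1}{-2}\right) - 360\right)^{2} = \left(\left(-18 - \frac{1}{2}\right) - 360\right)^{2} = \left(- \frac{37}{2} - 360\right)^{2} = \left(- \frac{757}{2}\right)^{2} = \frac{573049}{4}$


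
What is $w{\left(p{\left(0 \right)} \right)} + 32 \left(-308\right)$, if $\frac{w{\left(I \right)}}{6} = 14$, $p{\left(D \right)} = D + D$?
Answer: $-9772$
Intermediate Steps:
$p{\left(D \right)} = 2 D$
$w{\left(I \right)} = 84$ ($w{\left(I \right)} = 6 \cdot 14 = 84$)
$w{\left(p{\left(0 \right)} \right)} + 32 \left(-308\right) = 84 + 32 \left(-308\right) = 84 - 9856 = -9772$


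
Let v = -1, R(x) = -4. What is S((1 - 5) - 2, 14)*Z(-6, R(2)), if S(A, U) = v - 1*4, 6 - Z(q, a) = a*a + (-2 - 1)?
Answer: 35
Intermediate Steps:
Z(q, a) = 9 - a**2 (Z(q, a) = 6 - (a*a + (-2 - 1)) = 6 - (a**2 - 3) = 6 - (-3 + a**2) = 6 + (3 - a**2) = 9 - a**2)
S(A, U) = -5 (S(A, U) = -1 - 1*4 = -1 - 4 = -5)
S((1 - 5) - 2, 14)*Z(-6, R(2)) = -5*(9 - 1*(-4)**2) = -5*(9 - 1*16) = -5*(9 - 16) = -5*(-7) = 35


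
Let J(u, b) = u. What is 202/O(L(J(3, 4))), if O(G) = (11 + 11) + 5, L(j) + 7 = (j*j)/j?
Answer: 202/27 ≈ 7.4815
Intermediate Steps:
L(j) = -7 + j (L(j) = -7 + (j*j)/j = -7 + j²/j = -7 + j)
O(G) = 27 (O(G) = 22 + 5 = 27)
202/O(L(J(3, 4))) = 202/27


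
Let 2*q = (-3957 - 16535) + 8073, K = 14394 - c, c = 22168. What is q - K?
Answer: 3129/2 ≈ 1564.5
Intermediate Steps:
K = -7774 (K = 14394 - 1*22168 = 14394 - 22168 = -7774)
q = -12419/2 (q = ((-3957 - 16535) + 8073)/2 = (-20492 + 8073)/2 = (½)*(-12419) = -12419/2 ≈ -6209.5)
q - K = -12419/2 - 1*(-7774) = -12419/2 + 7774 = 3129/2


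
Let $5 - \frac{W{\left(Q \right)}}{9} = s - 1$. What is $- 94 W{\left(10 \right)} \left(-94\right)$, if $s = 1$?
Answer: $397620$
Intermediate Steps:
$W{\left(Q \right)} = 45$ ($W{\left(Q \right)} = 45 - 9 \left(1 - 1\right) = 45 - 0 = 45 + 0 = 45$)
$- 94 W{\left(10 \right)} \left(-94\right) = \left(-94\right) 45 \left(-94\right) = \left(-4230\right) \left(-94\right) = 397620$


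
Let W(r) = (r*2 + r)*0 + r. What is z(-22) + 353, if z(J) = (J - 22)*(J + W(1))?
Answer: 1277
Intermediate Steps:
W(r) = r (W(r) = (2*r + r)*0 + r = (3*r)*0 + r = 0 + r = r)
z(J) = (1 + J)*(-22 + J) (z(J) = (J - 22)*(J + 1) = (-22 + J)*(1 + J) = (1 + J)*(-22 + J))
z(-22) + 353 = (-22 + (-22)**2 - 21*(-22)) + 353 = (-22 + 484 + 462) + 353 = 924 + 353 = 1277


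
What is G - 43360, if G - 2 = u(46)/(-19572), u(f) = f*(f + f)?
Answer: -212151752/4893 ≈ -43358.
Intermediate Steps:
u(f) = 2*f**2 (u(f) = f*(2*f) = 2*f**2)
G = 8728/4893 (G = 2 + (2*46**2)/(-19572) = 2 + (2*2116)*(-1/19572) = 2 + 4232*(-1/19572) = 2 - 1058/4893 = 8728/4893 ≈ 1.7838)
G - 43360 = 8728/4893 - 43360 = -212151752/4893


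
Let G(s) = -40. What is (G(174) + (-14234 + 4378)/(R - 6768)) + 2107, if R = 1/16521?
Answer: 231282631485/111814127 ≈ 2068.5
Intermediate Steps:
R = 1/16521 ≈ 6.0529e-5
(G(174) + (-14234 + 4378)/(R - 6768)) + 2107 = (-40 + (-14234 + 4378)/(1/16521 - 6768)) + 2107 = (-40 - 9856/(-111814127/16521)) + 2107 = (-40 - 9856*(-16521/111814127)) + 2107 = (-40 + 162830976/111814127) + 2107 = -4309734104/111814127 + 2107 = 231282631485/111814127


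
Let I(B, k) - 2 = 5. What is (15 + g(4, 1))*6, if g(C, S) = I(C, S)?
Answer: 132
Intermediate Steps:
I(B, k) = 7 (I(B, k) = 2 + 5 = 7)
g(C, S) = 7
(15 + g(4, 1))*6 = (15 + 7)*6 = 22*6 = 132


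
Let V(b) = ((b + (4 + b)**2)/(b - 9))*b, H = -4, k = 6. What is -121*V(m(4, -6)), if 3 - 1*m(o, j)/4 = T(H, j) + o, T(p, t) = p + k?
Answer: -25168/7 ≈ -3595.4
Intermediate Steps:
T(p, t) = 6 + p (T(p, t) = p + 6 = 6 + p)
m(o, j) = 4 - 4*o (m(o, j) = 12 - 4*((6 - 4) + o) = 12 - 4*(2 + o) = 12 + (-8 - 4*o) = 4 - 4*o)
V(b) = b*(b + (4 + b)**2)/(-9 + b) (V(b) = ((b + (4 + b)**2)/(-9 + b))*b = b*(b + (4 + b)**2)/(-9 + b))
-121*V(m(4, -6)) = -121*(4 - 4*4)*((4 - 4*4) + (4 + (4 - 4*4))**2)/(-9 + (4 - 4*4)) = -121*(4 - 16)*((4 - 16) + (4 + (4 - 16))**2)/(-9 + (4 - 16)) = -(-1452)*(-12 + (4 - 12)**2)/(-9 - 12) = -(-1452)*(-12 + (-8)**2)/(-21) = -(-1452)*(-1)*(-12 + 64)/21 = -(-1452)*(-1)*52/21 = -121*208/7 = -25168/7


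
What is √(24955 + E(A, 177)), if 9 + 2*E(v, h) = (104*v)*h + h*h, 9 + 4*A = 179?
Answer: √431785 ≈ 657.10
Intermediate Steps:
A = 85/2 (A = -9/4 + (¼)*179 = -9/4 + 179/4 = 85/2 ≈ 42.500)
E(v, h) = -9/2 + h²/2 + 52*h*v (E(v, h) = -9/2 + ((104*v)*h + h*h)/2 = -9/2 + (104*h*v + h²)/2 = -9/2 + (h² + 104*h*v)/2 = -9/2 + (h²/2 + 52*h*v) = -9/2 + h²/2 + 52*h*v)
√(24955 + E(A, 177)) = √(24955 + (-9/2 + (½)*177² + 52*177*(85/2))) = √(24955 + (-9/2 + (½)*31329 + 391170)) = √(24955 + (-9/2 + 31329/2 + 391170)) = √(24955 + 406830) = √431785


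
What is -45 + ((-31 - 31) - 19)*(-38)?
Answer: 3033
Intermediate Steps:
-45 + ((-31 - 31) - 19)*(-38) = -45 + (-62 - 19)*(-38) = -45 - 81*(-38) = -45 + 3078 = 3033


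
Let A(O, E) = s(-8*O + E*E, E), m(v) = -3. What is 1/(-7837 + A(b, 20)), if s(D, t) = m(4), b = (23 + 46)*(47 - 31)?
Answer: -1/7840 ≈ -0.00012755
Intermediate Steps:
b = 1104 (b = 69*16 = 1104)
s(D, t) = -3
A(O, E) = -3
1/(-7837 + A(b, 20)) = 1/(-7837 - 3) = 1/(-7840) = -1/7840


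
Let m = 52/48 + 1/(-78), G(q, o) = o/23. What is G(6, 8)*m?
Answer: 334/897 ≈ 0.37235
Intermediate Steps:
G(q, o) = o/23 (G(q, o) = o*(1/23) = o/23)
m = 167/156 (m = 52*(1/48) + 1*(-1/78) = 13/12 - 1/78 = 167/156 ≈ 1.0705)
G(6, 8)*m = ((1/23)*8)*(167/156) = (8/23)*(167/156) = 334/897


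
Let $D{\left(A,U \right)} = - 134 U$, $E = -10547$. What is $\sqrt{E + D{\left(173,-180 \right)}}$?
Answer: $7 \sqrt{277} \approx 116.5$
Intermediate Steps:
$\sqrt{E + D{\left(173,-180 \right)}} = \sqrt{-10547 - -24120} = \sqrt{-10547 + 24120} = \sqrt{13573} = 7 \sqrt{277}$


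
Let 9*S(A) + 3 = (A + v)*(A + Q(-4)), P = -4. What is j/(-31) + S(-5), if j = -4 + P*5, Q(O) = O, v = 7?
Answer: -145/93 ≈ -1.5591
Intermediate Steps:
S(A) = -1/3 + (-4 + A)*(7 + A)/9 (S(A) = -1/3 + ((A + 7)*(A - 4))/9 = -1/3 + ((7 + A)*(-4 + A))/9 = -1/3 + ((-4 + A)*(7 + A))/9 = -1/3 + (-4 + A)*(7 + A)/9)
j = -24 (j = -4 - 4*5 = -4 - 20 = -24)
j/(-31) + S(-5) = -24/(-31) + (-31/9 + (1/3)*(-5) + (1/9)*(-5)**2) = -1/31*(-24) + (-31/9 - 5/3 + (1/9)*25) = 24/31 + (-31/9 - 5/3 + 25/9) = 24/31 - 7/3 = -145/93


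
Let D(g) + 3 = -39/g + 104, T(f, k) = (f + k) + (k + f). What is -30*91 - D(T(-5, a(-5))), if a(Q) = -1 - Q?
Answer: -5701/2 ≈ -2850.5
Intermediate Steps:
T(f, k) = 2*f + 2*k (T(f, k) = (f + k) + (f + k) = 2*f + 2*k)
D(g) = 101 - 39/g (D(g) = -3 + (-39/g + 104) = -3 + (104 - 39/g) = 101 - 39/g)
-30*91 - D(T(-5, a(-5))) = -30*91 - (101 - 39/(2*(-5) + 2*(-1 - 1*(-5)))) = -2730 - (101 - 39/(-10 + 2*(-1 + 5))) = -2730 - (101 - 39/(-10 + 2*4)) = -2730 - (101 - 39/(-10 + 8)) = -2730 - (101 - 39/(-2)) = -2730 - (101 - 39*(-½)) = -2730 - (101 + 39/2) = -2730 - 1*241/2 = -2730 - 241/2 = -5701/2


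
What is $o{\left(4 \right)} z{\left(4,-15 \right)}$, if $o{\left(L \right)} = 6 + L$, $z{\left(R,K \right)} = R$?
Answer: $40$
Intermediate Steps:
$o{\left(4 \right)} z{\left(4,-15 \right)} = \left(6 + 4\right) 4 = 10 \cdot 4 = 40$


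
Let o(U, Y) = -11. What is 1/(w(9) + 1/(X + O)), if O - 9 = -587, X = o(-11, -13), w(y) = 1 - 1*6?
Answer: -589/2946 ≈ -0.19993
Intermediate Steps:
w(y) = -5 (w(y) = 1 - 6 = -5)
X = -11
O = -578 (O = 9 - 587 = -578)
1/(w(9) + 1/(X + O)) = 1/(-5 + 1/(-11 - 578)) = 1/(-5 + 1/(-589)) = 1/(-5 - 1/589) = 1/(-2946/589) = -589/2946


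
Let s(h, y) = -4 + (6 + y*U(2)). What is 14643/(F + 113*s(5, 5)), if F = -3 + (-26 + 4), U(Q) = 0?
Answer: 4881/67 ≈ 72.851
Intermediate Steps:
F = -25 (F = -3 - 22 = -25)
s(h, y) = 2 (s(h, y) = -4 + (6 + y*0) = -4 + (6 + 0) = -4 + 6 = 2)
14643/(F + 113*s(5, 5)) = 14643/(-25 + 113*2) = 14643/(-25 + 226) = 14643/201 = 14643*(1/201) = 4881/67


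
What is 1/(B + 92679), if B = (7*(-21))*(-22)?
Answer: 1/95913 ≈ 1.0426e-5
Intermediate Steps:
B = 3234 (B = -147*(-22) = 3234)
1/(B + 92679) = 1/(3234 + 92679) = 1/95913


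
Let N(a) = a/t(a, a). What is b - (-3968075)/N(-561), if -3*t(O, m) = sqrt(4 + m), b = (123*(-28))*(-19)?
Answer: 65436 + 3968075*I*sqrt(557)/1683 ≈ 65436.0 + 55645.0*I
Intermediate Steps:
b = 65436 (b = -3444*(-19) = 65436)
t(O, m) = -sqrt(4 + m)/3
N(a) = -3*a/sqrt(4 + a) (N(a) = a/((-sqrt(4 + a)/3)) = a*(-3/sqrt(4 + a)) = -3*a/sqrt(4 + a))
b - (-3968075)/N(-561) = 65436 - (-3968075)/((-3*(-561)/sqrt(4 - 561))) = 65436 - (-3968075)/((-3*(-561)/sqrt(-557))) = 65436 - (-3968075)/((-3*(-561)*(-I*sqrt(557)/557))) = 65436 - (-3968075)/((-1683*I*sqrt(557)/557)) = 65436 - (-3968075)*I*sqrt(557)/1683 = 65436 + 3968075*I*sqrt(557)/1683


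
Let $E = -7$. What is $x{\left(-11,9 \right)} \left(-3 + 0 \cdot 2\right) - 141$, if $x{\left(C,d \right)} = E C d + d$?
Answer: $-2247$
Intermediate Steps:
$x{\left(C,d \right)} = d - 7 C d$ ($x{\left(C,d \right)} = - 7 C d + d = d - 7 C d$)
$x{\left(-11,9 \right)} \left(-3 + 0 \cdot 2\right) - 141 = 9 \left(1 - -77\right) \left(-3 + 0 \cdot 2\right) - 141 = 9 \left(1 + 77\right) \left(-3 + 0\right) - 141 = 9 \cdot 78 \left(-3\right) - 141 = 702 \left(-3\right) - 141 = -2106 - 141 = -2247$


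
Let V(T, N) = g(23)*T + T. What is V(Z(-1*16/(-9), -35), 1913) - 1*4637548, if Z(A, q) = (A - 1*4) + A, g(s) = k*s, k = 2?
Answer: -41738120/9 ≈ -4.6376e+6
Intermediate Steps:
g(s) = 2*s
Z(A, q) = -4 + 2*A (Z(A, q) = (A - 4) + A = (-4 + A) + A = -4 + 2*A)
V(T, N) = 47*T (V(T, N) = (2*23)*T + T = 46*T + T = 47*T)
V(Z(-1*16/(-9), -35), 1913) - 1*4637548 = 47*(-4 + 2*(-1*16/(-9))) - 1*4637548 = 47*(-4 + 2*(-16*(-⅑))) - 4637548 = 47*(-4 + 2*(16/9)) - 4637548 = 47*(-4 + 32/9) - 4637548 = 47*(-4/9) - 4637548 = -188/9 - 4637548 = -41738120/9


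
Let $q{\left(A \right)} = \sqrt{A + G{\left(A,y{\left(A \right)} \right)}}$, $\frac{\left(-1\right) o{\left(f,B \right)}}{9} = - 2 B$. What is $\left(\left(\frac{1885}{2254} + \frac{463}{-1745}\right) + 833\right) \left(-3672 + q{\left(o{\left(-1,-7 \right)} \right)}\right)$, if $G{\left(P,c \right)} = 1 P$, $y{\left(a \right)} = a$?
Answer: $- \frac{6019557910668}{1966615} + \frac{9835878939 i \sqrt{7}}{1966615} \approx -3.0609 \cdot 10^{6} + 13233.0 i$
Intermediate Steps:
$o{\left(f,B \right)} = 18 B$ ($o{\left(f,B \right)} = - 9 \left(- 2 B\right) = 18 B$)
$G{\left(P,c \right)} = P$
$q{\left(A \right)} = \sqrt{2} \sqrt{A}$ ($q{\left(A \right)} = \sqrt{A + A} = \sqrt{2 A} = \sqrt{2} \sqrt{A}$)
$\left(\left(\frac{1885}{2254} + \frac{463}{-1745}\right) + 833\right) \left(-3672 + q{\left(o{\left(-1,-7 \right)} \right)}\right) = \left(\left(\frac{1885}{2254} + \frac{463}{-1745}\right) + 833\right) \left(-3672 + \sqrt{2} \sqrt{18 \left(-7\right)}\right) = \left(\left(1885 \cdot \frac{1}{2254} + 463 \left(- \frac{1}{1745}\right)\right) + 833\right) \left(-3672 + \sqrt{2} \sqrt{-126}\right) = \left(\left(\frac{1885}{2254} - \frac{463}{1745}\right) + 833\right) \left(-3672 + \sqrt{2} \cdot 3 i \sqrt{14}\right) = \left(\frac{2245723}{3933230} + 833\right) \left(-3672 + 6 i \sqrt{7}\right) = \frac{3278626313 \left(-3672 + 6 i \sqrt{7}\right)}{3933230} = - \frac{6019557910668}{1966615} + \frac{9835878939 i \sqrt{7}}{1966615}$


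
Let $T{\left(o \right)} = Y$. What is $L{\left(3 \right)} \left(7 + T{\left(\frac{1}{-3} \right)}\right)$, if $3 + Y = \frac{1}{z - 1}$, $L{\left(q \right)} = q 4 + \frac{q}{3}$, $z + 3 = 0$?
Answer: $\frac{195}{4} \approx 48.75$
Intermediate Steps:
$z = -3$ ($z = -3 + 0 = -3$)
$L{\left(q \right)} = \frac{13 q}{3}$ ($L{\left(q \right)} = 4 q + q \frac{1}{3} = 4 q + \frac{q}{3} = \frac{13 q}{3}$)
$Y = - \frac{13}{4}$ ($Y = -3 + \frac{1}{-3 - 1} = -3 + \frac{1}{-4} = -3 - \frac{1}{4} = - \frac{13}{4} \approx -3.25$)
$T{\left(o \right)} = - \frac{13}{4}$
$L{\left(3 \right)} \left(7 + T{\left(\frac{1}{-3} \right)}\right) = \frac{13}{3} \cdot 3 \left(7 - \frac{13}{4}\right) = 13 \cdot \frac{15}{4} = \frac{195}{4}$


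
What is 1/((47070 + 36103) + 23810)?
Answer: 1/106983 ≈ 9.3473e-6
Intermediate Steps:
1/((47070 + 36103) + 23810) = 1/(83173 + 23810) = 1/106983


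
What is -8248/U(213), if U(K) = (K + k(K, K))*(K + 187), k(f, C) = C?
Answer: -1031/21300 ≈ -0.048404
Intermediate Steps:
U(K) = 2*K*(187 + K) (U(K) = (K + K)*(K + 187) = (2*K)*(187 + K) = 2*K*(187 + K))
-8248/U(213) = -8248*1/(426*(187 + 213)) = -8248/(2*213*400) = -8248/170400 = -8248*1/170400 = -1031/21300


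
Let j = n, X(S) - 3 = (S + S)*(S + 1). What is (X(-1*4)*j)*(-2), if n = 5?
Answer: -270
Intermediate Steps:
X(S) = 3 + 2*S*(1 + S) (X(S) = 3 + (S + S)*(S + 1) = 3 + (2*S)*(1 + S) = 3 + 2*S*(1 + S))
j = 5
(X(-1*4)*j)*(-2) = ((3 + 2*(-1*4) + 2*(-1*4)²)*5)*(-2) = ((3 + 2*(-4) + 2*(-4)²)*5)*(-2) = ((3 - 8 + 2*16)*5)*(-2) = ((3 - 8 + 32)*5)*(-2) = (27*5)*(-2) = 135*(-2) = -270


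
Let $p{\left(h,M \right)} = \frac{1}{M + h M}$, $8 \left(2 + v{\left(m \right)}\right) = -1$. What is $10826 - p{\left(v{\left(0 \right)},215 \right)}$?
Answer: $\frac{20948318}{1935} \approx 10826.0$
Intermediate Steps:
$v{\left(m \right)} = - \frac{17}{8}$ ($v{\left(m \right)} = -2 + \frac{1}{8} \left(-1\right) = -2 - \frac{1}{8} = - \frac{17}{8}$)
$p{\left(h,M \right)} = \frac{1}{M + M h}$
$10826 - p{\left(v{\left(0 \right)},215 \right)} = 10826 - \frac{1}{215 \left(1 - \frac{17}{8}\right)} = 10826 - \frac{1}{215 \left(- \frac{9}{8}\right)} = 10826 - \frac{1}{215} \left(- \frac{8}{9}\right) = 10826 - - \frac{8}{1935} = 10826 + \frac{8}{1935} = \frac{20948318}{1935}$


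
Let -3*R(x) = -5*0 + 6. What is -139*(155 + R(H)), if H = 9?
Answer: -21267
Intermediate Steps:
R(x) = -2 (R(x) = -(-5*0 + 6)/3 = -(0 + 6)/3 = -⅓*6 = -2)
-139*(155 + R(H)) = -139*(155 - 2) = -139*153 = -21267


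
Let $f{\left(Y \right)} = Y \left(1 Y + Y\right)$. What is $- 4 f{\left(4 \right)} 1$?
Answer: $-128$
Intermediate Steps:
$f{\left(Y \right)} = 2 Y^{2}$ ($f{\left(Y \right)} = Y \left(Y + Y\right) = Y 2 Y = 2 Y^{2}$)
$- 4 f{\left(4 \right)} 1 = - 4 \cdot 2 \cdot 4^{2} \cdot 1 = - 4 \cdot 2 \cdot 16 \cdot 1 = \left(-4\right) 32 \cdot 1 = \left(-128\right) 1 = -128$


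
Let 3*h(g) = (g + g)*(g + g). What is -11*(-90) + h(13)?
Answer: 3646/3 ≈ 1215.3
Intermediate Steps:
h(g) = 4*g²/3 (h(g) = ((g + g)*(g + g))/3 = ((2*g)*(2*g))/3 = (4*g²)/3 = 4*g²/3)
-11*(-90) + h(13) = -11*(-90) + (4/3)*13² = 990 + (4/3)*169 = 990 + 676/3 = 3646/3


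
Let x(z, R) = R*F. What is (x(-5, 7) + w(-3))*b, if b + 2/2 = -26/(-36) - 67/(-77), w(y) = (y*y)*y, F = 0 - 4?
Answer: -4105/126 ≈ -32.579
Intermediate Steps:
F = -4
x(z, R) = -4*R (x(z, R) = R*(-4) = -4*R)
w(y) = y³ (w(y) = y²*y = y³)
b = 821/1386 (b = -1 + (-26/(-36) - 67/(-77)) = -1 + (-26*(-1/36) - 67*(-1/77)) = -1 + (13/18 + 67/77) = -1 + 2207/1386 = 821/1386 ≈ 0.59235)
(x(-5, 7) + w(-3))*b = (-4*7 + (-3)³)*(821/1386) = (-28 - 27)*(821/1386) = -55*821/1386 = -4105/126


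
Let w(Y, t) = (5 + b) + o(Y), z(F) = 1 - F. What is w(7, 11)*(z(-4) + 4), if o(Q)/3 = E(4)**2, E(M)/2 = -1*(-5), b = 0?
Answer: 2745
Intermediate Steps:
E(M) = 10 (E(M) = 2*(-1*(-5)) = 2*5 = 10)
o(Q) = 300 (o(Q) = 3*10**2 = 3*100 = 300)
w(Y, t) = 305 (w(Y, t) = (5 + 0) + 300 = 5 + 300 = 305)
w(7, 11)*(z(-4) + 4) = 305*((1 - 1*(-4)) + 4) = 305*((1 + 4) + 4) = 305*(5 + 4) = 305*9 = 2745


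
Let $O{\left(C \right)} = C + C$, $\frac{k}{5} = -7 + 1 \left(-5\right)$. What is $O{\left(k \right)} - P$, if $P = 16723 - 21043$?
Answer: $4200$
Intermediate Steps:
$k = -60$ ($k = 5 \left(-7 + 1 \left(-5\right)\right) = 5 \left(-7 - 5\right) = 5 \left(-12\right) = -60$)
$O{\left(C \right)} = 2 C$
$P = -4320$
$O{\left(k \right)} - P = 2 \left(-60\right) - -4320 = -120 + 4320 = 4200$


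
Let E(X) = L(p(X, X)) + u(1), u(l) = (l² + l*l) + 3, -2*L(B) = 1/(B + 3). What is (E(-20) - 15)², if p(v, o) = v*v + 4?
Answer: 66275881/662596 ≈ 100.02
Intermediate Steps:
p(v, o) = 4 + v² (p(v, o) = v² + 4 = 4 + v²)
L(B) = -1/(2*(3 + B)) (L(B) = -1/(2*(B + 3)) = -1/(2*(3 + B)))
u(l) = 3 + 2*l² (u(l) = (l² + l²) + 3 = 2*l² + 3 = 3 + 2*l²)
E(X) = 5 - 1/(14 + 2*X²) (E(X) = -1/(6 + 2*(4 + X²)) + (3 + 2*1²) = -1/(6 + (8 + 2*X²)) + (3 + 2*1) = -1/(14 + 2*X²) + (3 + 2) = -1/(14 + 2*X²) + 5 = 5 - 1/(14 + 2*X²))
(E(-20) - 15)² = ((69 + 10*(-20)²)/(2*(7 + (-20)²)) - 15)² = ((69 + 10*400)/(2*(7 + 400)) - 15)² = ((½)*(69 + 4000)/407 - 15)² = ((½)*(1/407)*4069 - 15)² = (4069/814 - 15)² = (-8141/814)² = 66275881/662596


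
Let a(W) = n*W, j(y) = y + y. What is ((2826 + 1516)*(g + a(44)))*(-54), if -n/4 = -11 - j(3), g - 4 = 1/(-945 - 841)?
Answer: -627302135070/893 ≈ -7.0247e+8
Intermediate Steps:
j(y) = 2*y
g = 7143/1786 (g = 4 + 1/(-945 - 841) = 4 + 1/(-1786) = 4 - 1/1786 = 7143/1786 ≈ 3.9994)
n = 68 (n = -4*(-11 - 2*3) = -4*(-11 - 1*6) = -4*(-11 - 6) = -4*(-17) = 68)
a(W) = 68*W
((2826 + 1516)*(g + a(44)))*(-54) = ((2826 + 1516)*(7143/1786 + 68*44))*(-54) = (4342*(7143/1786 + 2992))*(-54) = (4342*(5350855/1786))*(-54) = (11616706205/893)*(-54) = -627302135070/893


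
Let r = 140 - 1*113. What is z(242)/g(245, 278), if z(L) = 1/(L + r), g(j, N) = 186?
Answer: 1/50034 ≈ 1.9986e-5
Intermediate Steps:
r = 27 (r = 140 - 113 = 27)
z(L) = 1/(27 + L) (z(L) = 1/(L + 27) = 1/(27 + L))
z(242)/g(245, 278) = 1/((27 + 242)*186) = (1/186)/269 = (1/269)*(1/186) = 1/50034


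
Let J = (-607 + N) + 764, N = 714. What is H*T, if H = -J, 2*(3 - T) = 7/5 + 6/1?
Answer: 6097/10 ≈ 609.70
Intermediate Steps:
J = 871 (J = (-607 + 714) + 764 = 107 + 764 = 871)
T = -7/10 (T = 3 - (7/5 + 6/1)/2 = 3 - (7*(⅕) + 6*1)/2 = 3 - (7/5 + 6)/2 = 3 - ½*37/5 = 3 - 37/10 = -7/10 ≈ -0.70000)
H = -871 (H = -1*871 = -871)
H*T = -871*(-7/10) = 6097/10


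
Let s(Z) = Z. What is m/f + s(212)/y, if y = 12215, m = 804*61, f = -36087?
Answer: -197140672/146934235 ≈ -1.3417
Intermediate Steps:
m = 49044
m/f + s(212)/y = 49044/(-36087) + 212/12215 = 49044*(-1/36087) + 212*(1/12215) = -16348/12029 + 212/12215 = -197140672/146934235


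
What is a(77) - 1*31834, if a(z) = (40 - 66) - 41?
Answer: -31901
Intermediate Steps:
a(z) = -67 (a(z) = -26 - 41 = -67)
a(77) - 1*31834 = -67 - 1*31834 = -67 - 31834 = -31901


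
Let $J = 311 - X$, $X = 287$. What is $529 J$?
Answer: $12696$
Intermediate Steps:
$J = 24$ ($J = 311 - 287 = 24$)
$529 J = 529 \cdot 24 = 12696$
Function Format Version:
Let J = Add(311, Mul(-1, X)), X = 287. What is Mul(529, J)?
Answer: 12696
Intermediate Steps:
J = 24 (J = Add(311, Mul(-1, 287)) = Add(311, -287) = 24)
Mul(529, J) = Mul(529, 24) = 12696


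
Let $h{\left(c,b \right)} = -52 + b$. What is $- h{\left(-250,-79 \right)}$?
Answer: $131$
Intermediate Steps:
$- h{\left(-250,-79 \right)} = - (-52 - 79) = \left(-1\right) \left(-131\right) = 131$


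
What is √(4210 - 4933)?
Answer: I*√723 ≈ 26.889*I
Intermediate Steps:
√(4210 - 4933) = √(-723) = I*√723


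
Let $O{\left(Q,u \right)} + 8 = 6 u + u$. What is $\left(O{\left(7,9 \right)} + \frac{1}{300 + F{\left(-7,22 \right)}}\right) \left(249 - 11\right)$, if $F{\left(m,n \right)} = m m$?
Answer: $\frac{4568648}{349} \approx 13091.0$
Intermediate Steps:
$F{\left(m,n \right)} = m^{2}$
$O{\left(Q,u \right)} = -8 + 7 u$ ($O{\left(Q,u \right)} = -8 + \left(6 u + u\right) = -8 + 7 u$)
$\left(O{\left(7,9 \right)} + \frac{1}{300 + F{\left(-7,22 \right)}}\right) \left(249 - 11\right) = \left(\left(-8 + 7 \cdot 9\right) + \frac{1}{300 + \left(-7\right)^{2}}\right) \left(249 - 11\right) = \left(\left(-8 + 63\right) + \frac{1}{300 + 49}\right) 238 = \left(55 + \frac{1}{349}\right) 238 = \frac{19196}{349} \cdot 238 = \frac{4568648}{349}$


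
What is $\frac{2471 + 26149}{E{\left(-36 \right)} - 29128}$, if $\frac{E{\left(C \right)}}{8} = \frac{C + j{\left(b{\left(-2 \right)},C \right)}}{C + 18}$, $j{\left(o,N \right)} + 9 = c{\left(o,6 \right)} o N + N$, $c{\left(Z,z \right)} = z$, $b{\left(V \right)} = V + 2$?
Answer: $- \frac{7155}{7273} \approx -0.98378$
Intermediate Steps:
$b{\left(V \right)} = 2 + V$
$j{\left(o,N \right)} = -9 + N + 6 N o$ ($j{\left(o,N \right)} = -9 + \left(6 o N + N\right) = -9 + \left(6 N o + N\right) = -9 + \left(N + 6 N o\right) = -9 + N + 6 N o$)
$E{\left(C \right)} = \frac{8 \left(-9 + 2 C\right)}{18 + C}$ ($E{\left(C \right)} = 8 \frac{C + \left(-9 + C + 6 C \left(2 - 2\right)\right)}{C + 18} = 8 \frac{C + \left(-9 + C + 6 C 0\right)}{18 + C} = 8 \frac{C + \left(-9 + C + 0\right)}{18 + C} = 8 \frac{C + \left(-9 + C\right)}{18 + C} = 8 \frac{-9 + 2 C}{18 + C} = \frac{8 \left(-9 + 2 C\right)}{18 + C}$)
$\frac{2471 + 26149}{E{\left(-36 \right)} - 29128} = \frac{2471 + 26149}{\frac{8 \left(-9 + 2 \left(-36\right)\right)}{18 - 36} - 29128} = \frac{28620}{\frac{8 \left(-9 - 72\right)}{-18} - 29128} = \frac{28620}{8 \left(- \frac{1}{18}\right) \left(-81\right) - 29128} = \frac{28620}{36 - 29128} = \frac{28620}{-29092} = 28620 \left(- \frac{1}{29092}\right) = - \frac{7155}{7273}$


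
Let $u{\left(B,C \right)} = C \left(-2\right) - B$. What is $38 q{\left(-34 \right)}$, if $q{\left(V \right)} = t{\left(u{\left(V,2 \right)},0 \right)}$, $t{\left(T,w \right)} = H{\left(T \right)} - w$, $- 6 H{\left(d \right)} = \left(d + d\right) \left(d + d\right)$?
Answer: $-22800$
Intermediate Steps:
$H{\left(d \right)} = - \frac{2 d^{2}}{3}$ ($H{\left(d \right)} = - \frac{\left(d + d\right) \left(d + d\right)}{6} = - \frac{2 d 2 d}{6} = - \frac{4 d^{2}}{6} = - \frac{2 d^{2}}{3}$)
$u{\left(B,C \right)} = - B - 2 C$ ($u{\left(B,C \right)} = - 2 C - B = - B - 2 C$)
$t{\left(T,w \right)} = - w - \frac{2 T^{2}}{3}$ ($t{\left(T,w \right)} = - \frac{2 T^{2}}{3} - w = - w - \frac{2 T^{2}}{3}$)
$q{\left(V \right)} = - \frac{2 \left(-4 - V\right)^{2}}{3}$ ($q{\left(V \right)} = \left(-1\right) 0 - \frac{2 \left(- V - 4\right)^{2}}{3} = 0 - \frac{2 \left(- V - 4\right)^{2}}{3} = 0 - \frac{2 \left(-4 - V\right)^{2}}{3} = - \frac{2 \left(-4 - V\right)^{2}}{3}$)
$38 q{\left(-34 \right)} = 38 \left(- \frac{2 \left(4 - 34\right)^{2}}{3}\right) = 38 \left(- \frac{2 \left(-30\right)^{2}}{3}\right) = 38 \left(\left(- \frac{2}{3}\right) 900\right) = 38 \left(-600\right) = -22800$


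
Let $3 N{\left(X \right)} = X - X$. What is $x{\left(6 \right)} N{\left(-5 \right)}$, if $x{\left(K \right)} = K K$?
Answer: $0$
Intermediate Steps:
$N{\left(X \right)} = 0$ ($N{\left(X \right)} = \frac{X - X}{3} = \frac{1}{3} \cdot 0 = 0$)
$x{\left(K \right)} = K^{2}$
$x{\left(6 \right)} N{\left(-5 \right)} = 6^{2} \cdot 0 = 36 \cdot 0 = 0$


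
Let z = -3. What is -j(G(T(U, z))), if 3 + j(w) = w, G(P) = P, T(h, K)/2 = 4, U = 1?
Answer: -5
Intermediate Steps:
T(h, K) = 8 (T(h, K) = 2*4 = 8)
j(w) = -3 + w
-j(G(T(U, z))) = -(-3 + 8) = -1*5 = -5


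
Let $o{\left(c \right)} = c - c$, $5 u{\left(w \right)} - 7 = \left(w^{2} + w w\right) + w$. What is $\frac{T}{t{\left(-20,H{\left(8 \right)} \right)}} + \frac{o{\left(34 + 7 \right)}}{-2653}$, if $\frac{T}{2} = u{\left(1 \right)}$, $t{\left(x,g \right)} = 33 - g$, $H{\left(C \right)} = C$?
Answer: $\frac{4}{25} \approx 0.16$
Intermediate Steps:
$u{\left(w \right)} = \frac{7}{5} + \frac{w}{5} + \frac{2 w^{2}}{5}$ ($u{\left(w \right)} = \frac{7}{5} + \frac{\left(w^{2} + w w\right) + w}{5} = \frac{7}{5} + \frac{\left(w^{2} + w^{2}\right) + w}{5} = \frac{7}{5} + \frac{2 w^{2} + w}{5} = \frac{7}{5} + \frac{w + 2 w^{2}}{5} = \frac{7}{5} + \left(\frac{w}{5} + \frac{2 w^{2}}{5}\right) = \frac{7}{5} + \frac{w}{5} + \frac{2 w^{2}}{5}$)
$o{\left(c \right)} = 0$
$T = 4$ ($T = 2 \left(\frac{7}{5} + \frac{1}{5} \cdot 1 + \frac{2 \cdot 1^{2}}{5}\right) = 2 \left(\frac{7}{5} + \frac{1}{5} + \frac{2}{5} \cdot 1\right) = 2 \left(\frac{7}{5} + \frac{1}{5} + \frac{2}{5}\right) = 2 \cdot 2 = 4$)
$\frac{T}{t{\left(-20,H{\left(8 \right)} \right)}} + \frac{o{\left(34 + 7 \right)}}{-2653} = \frac{4}{33 - 8} + \frac{0}{-2653} = \frac{4}{33 - 8} + 0 \left(- \frac{1}{2653}\right) = \frac{4}{25} + 0 = \frac{4}{25}$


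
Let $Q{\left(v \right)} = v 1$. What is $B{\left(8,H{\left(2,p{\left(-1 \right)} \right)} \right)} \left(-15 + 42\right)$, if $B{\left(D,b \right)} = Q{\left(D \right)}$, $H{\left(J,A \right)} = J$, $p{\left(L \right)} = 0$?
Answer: $216$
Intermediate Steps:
$Q{\left(v \right)} = v$
$B{\left(D,b \right)} = D$
$B{\left(8,H{\left(2,p{\left(-1 \right)} \right)} \right)} \left(-15 + 42\right) = 8 \left(-15 + 42\right) = 8 \cdot 27 = 216$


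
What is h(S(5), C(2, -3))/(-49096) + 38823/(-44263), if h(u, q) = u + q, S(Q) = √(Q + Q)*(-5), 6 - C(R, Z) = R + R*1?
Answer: -953071267/1086568124 + 5*√10/49096 ≈ -0.87682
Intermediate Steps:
C(R, Z) = 6 - 2*R (C(R, Z) = 6 - (R + R*1) = 6 - (R + R) = 6 - 2*R)
S(Q) = -5*√2*√Q (S(Q) = √(2*Q)*(-5) = (√2*√Q)*(-5) = -5*√2*√Q)
h(u, q) = q + u
h(S(5), C(2, -3))/(-49096) + 38823/(-44263) = ((6 - 2*2) - 5*√2*√5)/(-49096) + 38823/(-44263) = ((6 - 4) - 5*√10)*(-1/49096) + 38823*(-1/44263) = (2 - 5*√10)*(-1/49096) - 38823/44263 = (-1/24548 + 5*√10/49096) - 38823/44263 = -953071267/1086568124 + 5*√10/49096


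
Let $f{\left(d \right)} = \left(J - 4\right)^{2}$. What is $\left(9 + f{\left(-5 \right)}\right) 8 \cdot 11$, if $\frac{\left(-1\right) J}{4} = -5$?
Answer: $23320$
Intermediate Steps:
$J = 20$ ($J = \left(-4\right) \left(-5\right) = 20$)
$f{\left(d \right)} = 256$ ($f{\left(d \right)} = \left(20 - 4\right)^{2} = 16^{2} = 256$)
$\left(9 + f{\left(-5 \right)}\right) 8 \cdot 11 = \left(9 + 256\right) 8 \cdot 11 = 265 \cdot 8 \cdot 11 = 2120 \cdot 11 = 23320$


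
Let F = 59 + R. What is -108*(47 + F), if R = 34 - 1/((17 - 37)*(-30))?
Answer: -755991/50 ≈ -15120.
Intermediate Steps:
R = 20399/600 (R = 34 - (-1)/((-20)*30) = 34 - (-1)*(-1)/(20*30) = 34 - 1*1/600 = 34 - 1/600 = 20399/600 ≈ 33.998)
F = 55799/600 (F = 59 + 20399/600 = 55799/600 ≈ 92.998)
-108*(47 + F) = -108*(47 + 55799/600) = -108*83999/600 = -755991/50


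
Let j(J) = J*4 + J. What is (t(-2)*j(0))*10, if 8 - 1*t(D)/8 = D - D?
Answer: 0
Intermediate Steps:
t(D) = 64 (t(D) = 64 - 8*(D - D) = 64 - 8*0 = 64 + 0 = 64)
j(J) = 5*J (j(J) = 4*J + J = 5*J)
(t(-2)*j(0))*10 = (64*(5*0))*10 = (64*0)*10 = 0*10 = 0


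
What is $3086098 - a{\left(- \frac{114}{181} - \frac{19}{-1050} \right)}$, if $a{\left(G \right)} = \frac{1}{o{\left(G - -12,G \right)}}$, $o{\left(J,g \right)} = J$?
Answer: $\frac{6679362069172}{2164339} \approx 3.0861 \cdot 10^{6}$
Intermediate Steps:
$a{\left(G \right)} = \frac{1}{12 + G}$ ($a{\left(G \right)} = \frac{1}{G - -12} = \frac{1}{G + 12} = \frac{1}{12 + G}$)
$3086098 - a{\left(- \frac{114}{181} - \frac{19}{-1050} \right)} = 3086098 - \frac{1}{12 - \left(- \frac{19}{1050} + \frac{114}{181}\right)} = 3086098 - \frac{1}{12 - \frac{116261}{190050}} = 3086098 - \frac{1}{\frac{2164339}{190050}} = 3086098 - \frac{190050}{2164339} = \frac{6679362069172}{2164339}$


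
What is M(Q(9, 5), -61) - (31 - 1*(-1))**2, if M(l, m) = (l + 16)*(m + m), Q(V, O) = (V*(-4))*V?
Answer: 36552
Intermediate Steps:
Q(V, O) = -4*V**2 (Q(V, O) = (-4*V)*V = -4*V**2)
M(l, m) = 2*m*(16 + l) (M(l, m) = (16 + l)*(2*m) = 2*m*(16 + l))
M(Q(9, 5), -61) - (31 - 1*(-1))**2 = 2*(-61)*(16 - 4*9**2) - (31 - 1*(-1))**2 = 2*(-61)*(16 - 4*81) - (31 + 1)**2 = 2*(-61)*(16 - 324) - 1*32**2 = 2*(-61)*(-308) - 1*1024 = 37576 - 1024 = 36552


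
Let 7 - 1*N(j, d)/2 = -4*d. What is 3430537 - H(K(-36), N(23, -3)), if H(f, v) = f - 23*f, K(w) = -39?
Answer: 3429679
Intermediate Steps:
N(j, d) = 14 + 8*d (N(j, d) = 14 - (-8)*d = 14 + 8*d)
H(f, v) = -22*f
3430537 - H(K(-36), N(23, -3)) = 3430537 - (-22)*(-39) = 3430537 - 1*858 = 3430537 - 858 = 3429679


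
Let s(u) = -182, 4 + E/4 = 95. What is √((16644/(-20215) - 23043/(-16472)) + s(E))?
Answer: I*√5028933972845115710/166490740 ≈ 13.469*I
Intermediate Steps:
E = 364 (E = -16 + 4*95 = -16 + 380 = 364)
√((16644/(-20215) - 23043/(-16472)) + s(E)) = √((16644/(-20215) - 23043/(-16472)) - 182) = √((16644*(-1/20215) - 23043*(-1/16472)) - 182) = √((-16644/20215 + 23043/16472) - 182) = √(191654277/332981480 - 182) = √(-60410975083/332981480) = I*√5028933972845115710/166490740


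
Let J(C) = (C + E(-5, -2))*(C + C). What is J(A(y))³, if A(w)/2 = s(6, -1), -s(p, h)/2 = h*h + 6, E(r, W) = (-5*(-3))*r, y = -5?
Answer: 191900344832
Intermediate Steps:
E(r, W) = 15*r
s(p, h) = -12 - 2*h² (s(p, h) = -2*(h*h + 6) = -2*(h² + 6) = -2*(6 + h²) = -12 - 2*h²)
A(w) = -28 (A(w) = 2*(-12 - 2*(-1)²) = 2*(-12 - 2*1) = 2*(-12 - 2) = 2*(-14) = -28)
J(C) = 2*C*(-75 + C) (J(C) = (C + 15*(-5))*(C + C) = (C - 75)*(2*C) = (-75 + C)*(2*C) = 2*C*(-75 + C))
J(A(y))³ = (2*(-28)*(-75 - 28))³ = (2*(-28)*(-103))³ = 5768³ = 191900344832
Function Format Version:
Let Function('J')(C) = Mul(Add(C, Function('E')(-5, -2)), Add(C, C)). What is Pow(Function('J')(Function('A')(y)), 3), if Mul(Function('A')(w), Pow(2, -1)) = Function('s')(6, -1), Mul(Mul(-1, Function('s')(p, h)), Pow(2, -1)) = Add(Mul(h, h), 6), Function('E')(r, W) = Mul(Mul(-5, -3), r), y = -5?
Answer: 191900344832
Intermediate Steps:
Function('E')(r, W) = Mul(15, r)
Function('s')(p, h) = Add(-12, Mul(-2, Pow(h, 2))) (Function('s')(p, h) = Mul(-2, Add(Mul(h, h), 6)) = Mul(-2, Add(Pow(h, 2), 6)) = Mul(-2, Add(6, Pow(h, 2))) = Add(-12, Mul(-2, Pow(h, 2))))
Function('A')(w) = -28 (Function('A')(w) = Mul(2, Add(-12, Mul(-2, Pow(-1, 2)))) = Mul(2, Add(-12, Mul(-2, 1))) = Mul(2, Add(-12, -2)) = Mul(2, -14) = -28)
Function('J')(C) = Mul(2, C, Add(-75, C)) (Function('J')(C) = Mul(Add(C, Mul(15, -5)), Add(C, C)) = Mul(Add(C, -75), Mul(2, C)) = Mul(Add(-75, C), Mul(2, C)) = Mul(2, C, Add(-75, C)))
Pow(Function('J')(Function('A')(y)), 3) = Pow(Mul(2, -28, Add(-75, -28)), 3) = Pow(Mul(2, -28, -103), 3) = Pow(5768, 3) = 191900344832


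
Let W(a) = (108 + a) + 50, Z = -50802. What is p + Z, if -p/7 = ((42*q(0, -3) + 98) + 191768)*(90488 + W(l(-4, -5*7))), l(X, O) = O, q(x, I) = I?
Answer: -121616322782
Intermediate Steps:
W(a) = 158 + a
p = -121616271980 (p = -7*((42*(-3) + 98) + 191768)*(90488 + (158 - 5*7)) = -7*((-126 + 98) + 191768)*(90488 + (158 - 35)) = -7*(-28 + 191768)*(90488 + 123) = -1342180*90611 = -7*17373753140 = -121616271980)
p + Z = -121616271980 - 50802 = -121616322782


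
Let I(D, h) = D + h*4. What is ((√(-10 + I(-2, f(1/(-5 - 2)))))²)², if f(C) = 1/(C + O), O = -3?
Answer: 21316/121 ≈ 176.17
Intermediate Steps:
f(C) = 1/(-3 + C) (f(C) = 1/(C - 3) = 1/(-3 + C))
I(D, h) = D + 4*h
((√(-10 + I(-2, f(1/(-5 - 2)))))²)² = ((√(-10 + (-2 + 4/(-3 + 1/(-5 - 2)))))²)² = ((√(-10 + (-2 + 4/(-3 + 1/(-7)))))²)² = ((√(-10 + (-2 + 4/(-3 - ⅐))))²)² = ((√(-10 + (-2 + 4/(-22/7))))²)² = ((√(-10 + (-2 + 4*(-7/22))))²)² = ((√(-10 + (-2 - 14/11)))²)² = ((√(-10 - 36/11))²)² = ((√(-146/11))²)² = ((I*√1606/11)²)² = (-146/11)² = 21316/121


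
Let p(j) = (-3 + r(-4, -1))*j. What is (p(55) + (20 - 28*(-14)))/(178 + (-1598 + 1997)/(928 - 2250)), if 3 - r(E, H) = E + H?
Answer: 908214/234917 ≈ 3.8661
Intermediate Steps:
r(E, H) = 3 - E - H (r(E, H) = 3 - (E + H) = 3 + (-E - H) = 3 - E - H)
p(j) = 5*j (p(j) = (-3 + (3 - 1*(-4) - 1*(-1)))*j = (-3 + (3 + 4 + 1))*j = (-3 + 8)*j = 5*j)
(p(55) + (20 - 28*(-14)))/(178 + (-1598 + 1997)/(928 - 2250)) = (5*55 + (20 - 28*(-14)))/(178 + (-1598 + 1997)/(928 - 2250)) = (275 + (20 + 392))/(178 + 399/(-1322)) = (275 + 412)/(178 + 399*(-1/1322)) = 687/(178 - 399/1322) = 687/(234917/1322) = 687*(1322/234917) = 908214/234917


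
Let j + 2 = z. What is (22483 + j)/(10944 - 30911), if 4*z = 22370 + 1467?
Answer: -113761/79868 ≈ -1.4244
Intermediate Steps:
z = 23837/4 (z = (22370 + 1467)/4 = (¼)*23837 = 23837/4 ≈ 5959.3)
j = 23829/4 (j = -2 + 23837/4 = 23829/4 ≈ 5957.3)
(22483 + j)/(10944 - 30911) = (22483 + 23829/4)/(10944 - 30911) = (113761/4)/(-19967) = (113761/4)*(-1/19967) = -113761/79868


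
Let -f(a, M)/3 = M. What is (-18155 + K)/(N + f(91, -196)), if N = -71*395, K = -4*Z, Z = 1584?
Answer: 24491/27457 ≈ 0.89198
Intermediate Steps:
f(a, M) = -3*M
K = -6336 (K = -4*1584 = -6336)
N = -28045
(-18155 + K)/(N + f(91, -196)) = (-18155 - 6336)/(-28045 - 3*(-196)) = -24491/(-28045 + 588) = -24491/(-27457) = -24491*(-1/27457) = 24491/27457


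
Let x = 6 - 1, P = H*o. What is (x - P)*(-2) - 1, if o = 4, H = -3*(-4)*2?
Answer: 181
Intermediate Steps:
H = 24 (H = 12*2 = 24)
P = 96 (P = 24*4 = 96)
x = 5
(x - P)*(-2) - 1 = (5 - 1*96)*(-2) - 1 = (5 - 96)*(-2) - 1 = -91*(-2) - 1 = 182 - 1 = 181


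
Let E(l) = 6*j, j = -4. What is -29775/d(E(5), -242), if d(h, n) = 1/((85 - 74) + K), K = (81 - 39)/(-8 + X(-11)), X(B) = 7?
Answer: 923025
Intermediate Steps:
K = -42 (K = (81 - 39)/(-8 + 7) = 42/(-1) = 42*(-1) = -42)
E(l) = -24 (E(l) = 6*(-4) = -24)
d(h, n) = -1/31 (d(h, n) = 1/((85 - 74) - 42) = 1/(11 - 42) = 1/(-31) = -1/31)
-29775/d(E(5), -242) = -29775/(-1/31) = -29775*(-31) = 923025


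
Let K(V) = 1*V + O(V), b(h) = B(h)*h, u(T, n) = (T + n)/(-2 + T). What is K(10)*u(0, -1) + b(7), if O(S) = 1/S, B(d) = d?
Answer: 1081/20 ≈ 54.050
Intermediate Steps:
u(T, n) = (T + n)/(-2 + T)
O(S) = 1/S
b(h) = h² (b(h) = h*h = h²)
K(V) = V + 1/V (K(V) = 1*V + 1/V = V + 1/V)
K(10)*u(0, -1) + b(7) = (10 + 1/10)*((0 - 1)/(-2 + 0)) + 7² = (10 + ⅒)*(-1/(-2)) + 49 = 101*(-½*(-1))/10 + 49 = (101/10)*(½) + 49 = 101/20 + 49 = 1081/20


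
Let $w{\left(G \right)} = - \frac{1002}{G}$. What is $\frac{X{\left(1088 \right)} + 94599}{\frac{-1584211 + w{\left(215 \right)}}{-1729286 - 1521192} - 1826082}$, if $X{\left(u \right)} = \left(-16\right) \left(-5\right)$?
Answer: $- \frac{66166681410830}{1276162123340773} \approx -0.051848$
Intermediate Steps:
$X{\left(u \right)} = 80$
$\frac{X{\left(1088 \right)} + 94599}{\frac{-1584211 + w{\left(215 \right)}}{-1729286 - 1521192} - 1826082} = \frac{80 + 94599}{\frac{-1584211 - \frac{1002}{215}}{-1729286 - 1521192} - 1826082} = \frac{94679}{\frac{-1584211 - \frac{1002}{215}}{-3250478} - 1826082} = \frac{94679}{\left(-1584211 - \frac{1002}{215}\right) \left(- \frac{1}{3250478}\right) - 1826082} = \frac{94679}{\left(- \frac{340606367}{215}\right) \left(- \frac{1}{3250478}\right) - 1826082} = \frac{94679}{\frac{340606367}{698852770} - 1826082} = \frac{94679}{- \frac{1276162123340773}{698852770}} = 94679 \left(- \frac{698852770}{1276162123340773}\right) = - \frac{66166681410830}{1276162123340773}$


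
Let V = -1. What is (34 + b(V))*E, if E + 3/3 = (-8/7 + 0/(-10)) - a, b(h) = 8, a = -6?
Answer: 162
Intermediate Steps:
E = 27/7 (E = -1 + ((-8/7 + 0/(-10)) - 1*(-6)) = -1 + ((-8*⅐ + 0*(-⅒)) + 6) = -1 + ((-8/7 + 0) + 6) = -1 + (-8/7 + 6) = -1 + 34/7 = 27/7 ≈ 3.8571)
(34 + b(V))*E = (34 + 8)*(27/7) = 42*(27/7) = 162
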